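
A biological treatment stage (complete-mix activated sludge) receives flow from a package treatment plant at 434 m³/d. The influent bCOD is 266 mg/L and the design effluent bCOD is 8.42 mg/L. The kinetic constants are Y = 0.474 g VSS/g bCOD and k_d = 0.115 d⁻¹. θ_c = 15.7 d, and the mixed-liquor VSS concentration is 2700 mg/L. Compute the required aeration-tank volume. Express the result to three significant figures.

V ≈ 110 m³

Rearranging the biomass balance for a CMAS with decay, V = Y·Q·ΔS·θ_c / [X·(1+k_d θ_c)] = 0.474 × 434 × (266 − 8.42) × 15.7 / [2700 × (1 + 0.115 × 15.7)] = 8.32×10^5 / 7575 = 109.8 m³.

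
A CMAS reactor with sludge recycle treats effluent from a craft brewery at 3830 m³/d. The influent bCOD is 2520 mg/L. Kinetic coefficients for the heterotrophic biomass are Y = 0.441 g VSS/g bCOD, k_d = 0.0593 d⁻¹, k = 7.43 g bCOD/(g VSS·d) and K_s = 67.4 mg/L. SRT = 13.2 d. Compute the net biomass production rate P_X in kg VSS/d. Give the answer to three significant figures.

For a completely mixed reactor with recycle the Lawrence–McCarty relation gives S = K_s·(1 + k_d·θ_c) / [θ_c·(Y·k − k_d) − 1] = 67.4 × (1 + 0.0593 × 13.2) / [13.2 × (0.441 × 7.43 − 0.0593) − 1] = 120.2 / 41.47 = 2.898 mg/L.
Y_obs = Y / (1 + k_d θ_c) = 0.441 / (1 + 0.0593 × 13.2) = 0.441 / 1.783 = 0.2474.
Substrate removed = Q·(S₀ − S) = 3830 m³/d × (2520 − 2.90) g/m³ = 9.64×10^6 g/d = 9640 kg/d.
So the net sludge growth is P_X = 0.2474 × 9640 = 2385 kg VSS/d.

P_X ≈ 2380 kg VSS/d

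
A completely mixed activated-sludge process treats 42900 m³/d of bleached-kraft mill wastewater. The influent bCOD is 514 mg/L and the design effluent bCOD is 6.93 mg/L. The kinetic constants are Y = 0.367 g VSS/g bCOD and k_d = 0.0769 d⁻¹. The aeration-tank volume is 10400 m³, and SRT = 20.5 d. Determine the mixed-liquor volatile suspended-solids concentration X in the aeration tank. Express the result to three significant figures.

Solving the biomass balance for X: X = Y Q (S₀−S) θ_c / [V (1+k_d θ_c)] = 0.367 × 42900 × (514 − 6.93) × 20.5 / [10400 × (1 + 0.0769 × 20.5)] = 6108 mg/L.

X ≈ 6110 mg/L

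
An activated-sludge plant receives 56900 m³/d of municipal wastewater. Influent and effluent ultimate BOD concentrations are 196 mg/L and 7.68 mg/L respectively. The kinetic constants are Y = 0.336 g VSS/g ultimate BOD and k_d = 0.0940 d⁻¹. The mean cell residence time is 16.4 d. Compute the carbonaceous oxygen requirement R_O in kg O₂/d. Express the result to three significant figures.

Correct the yield for decay: Y_obs = Y/(1 + k_d θ_c) = 0.336 / (1 + 0.0940 × 16.4) = 0.336 / 2.542 = 0.1322.
ΔS = 196 − 7.68 = 188.3 mg/L, so the substrate removal rate is 56900 × 188.3/1000 = 10715 kg ultimate BOD/d.
P_X = Y_obs·Q·(S₀ − S) = 0.1322 × 10715 = 1417 kg VSS/d.
R_O = Q·(S₀ − S) − 1.42·P_X = 10715 − 1.42 × 1417 = 8704 kg O₂/d.

R_O ≈ 8700 kg O₂/d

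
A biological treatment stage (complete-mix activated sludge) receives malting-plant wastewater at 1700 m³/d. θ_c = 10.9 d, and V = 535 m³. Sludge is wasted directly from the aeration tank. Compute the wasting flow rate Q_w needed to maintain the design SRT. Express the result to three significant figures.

Wasting from the aeration tank: Q_w = V / θ_c = 535.0 / 10.9 = 49.08 m³/d.

Q_w ≈ 49.1 m³/d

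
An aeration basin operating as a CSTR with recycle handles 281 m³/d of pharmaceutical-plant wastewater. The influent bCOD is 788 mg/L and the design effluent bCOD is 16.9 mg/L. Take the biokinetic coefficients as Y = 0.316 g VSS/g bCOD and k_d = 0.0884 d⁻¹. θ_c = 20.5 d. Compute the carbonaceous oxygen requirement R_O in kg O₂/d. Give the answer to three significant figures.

The observed yield is Y_obs = Y/(1 + k_d·θ_c) = 0.316 / (1 + 0.0884 × 20.5) = 0.316 / 2.812 = 0.1124 g VSS per g bCOD removed.
Mass of bCOD removed per day: Q(S₀ − S) = 281 × 771.1 g/m³ = 216.7 kg/d.
Net sludge production P_X = 0.1124 × 216.7 = 24.35 kg VSS/d.
R_O = Q·ΔS − 1.42 P_X = 216.7 − 34.57 = 182.1 kg O₂/d.

R_O ≈ 182 kg O₂/d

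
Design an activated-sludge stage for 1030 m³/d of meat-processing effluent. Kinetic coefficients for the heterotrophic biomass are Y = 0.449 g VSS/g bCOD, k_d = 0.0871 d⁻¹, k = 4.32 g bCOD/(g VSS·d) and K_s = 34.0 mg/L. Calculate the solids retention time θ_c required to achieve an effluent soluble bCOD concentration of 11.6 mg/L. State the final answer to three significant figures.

θ_c ≈ 2.46 d

Specific growth rate at S = 11.6 mg/L: μ = YkS/(K_s+S) = 0.449·4.32·11.6/(34.0+11.6) = 0.4934 d⁻¹.
Then 1/θ_c = μ − k_d = 0.4934 − 0.0871 = 0.4063 d⁻¹, giving θ_c = 2.461 d.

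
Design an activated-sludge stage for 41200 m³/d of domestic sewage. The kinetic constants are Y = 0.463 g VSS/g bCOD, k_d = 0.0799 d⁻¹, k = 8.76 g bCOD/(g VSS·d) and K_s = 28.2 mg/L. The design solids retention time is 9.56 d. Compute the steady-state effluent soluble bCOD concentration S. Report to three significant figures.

S ≈ 1.34 mg/L

For a completely mixed reactor with recycle the Lawrence–McCarty relation gives S = K_s·(1 + k_d·θ_c) / [θ_c·(Y·k − k_d) − 1] = 28.2 × (1 + 0.0799 × 9.56) / [9.56 × (0.463 × 8.76 − 0.0799) − 1] = 49.74 / 37.01 = 1.344 mg/L.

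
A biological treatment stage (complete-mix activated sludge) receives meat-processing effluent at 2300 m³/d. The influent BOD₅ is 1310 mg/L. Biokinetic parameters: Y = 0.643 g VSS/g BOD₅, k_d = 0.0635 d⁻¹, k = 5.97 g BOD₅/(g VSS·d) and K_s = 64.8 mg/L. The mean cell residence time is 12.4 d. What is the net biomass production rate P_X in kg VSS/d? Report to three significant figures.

P_X ≈ 1080 kg VSS/d

Effluent substrate depends only on kinetics and SRT: S = K_s(1 + k_d θ_c) / [θ_c(Yk − k_d) − 1] = 64.8 × (1 + 0.0635 × 12.4) / [12.4 × (0.643 × 5.97 − 0.0635) − 1] = 115.8 / 45.81 = 2.528 mg/L.
Y_obs = Y / (1 + k_d θ_c) = 0.643 / (1 + 0.0635 × 12.4) = 0.643 / 1.787 = 0.3597.
Substrate removed = Q·(S₀ − S) = 2300 m³/d × (1310 − 2.53) g/m³ = 3.01×10^6 g/d = 3007 kg/d.
Biomass produced: P_X = Y_obs·Q·ΔS = 0.3597 × 3007 ≈ 1082 kg VSS/d.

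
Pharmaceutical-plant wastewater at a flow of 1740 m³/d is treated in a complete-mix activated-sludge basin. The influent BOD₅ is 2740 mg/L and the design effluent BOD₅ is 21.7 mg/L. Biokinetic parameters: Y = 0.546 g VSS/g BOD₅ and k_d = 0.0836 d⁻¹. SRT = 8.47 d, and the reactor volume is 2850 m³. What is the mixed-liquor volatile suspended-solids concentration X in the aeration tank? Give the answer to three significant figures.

X = Y·Q·ΔS·θ_c / [V·(1 + k_d θ_c)] = 0.546 × 1740 × (2740 − 21.7) × 8.47 / [2850 × (1 + 0.0836 × 8.47)] = 4493 mg/L.

X ≈ 4490 mg/L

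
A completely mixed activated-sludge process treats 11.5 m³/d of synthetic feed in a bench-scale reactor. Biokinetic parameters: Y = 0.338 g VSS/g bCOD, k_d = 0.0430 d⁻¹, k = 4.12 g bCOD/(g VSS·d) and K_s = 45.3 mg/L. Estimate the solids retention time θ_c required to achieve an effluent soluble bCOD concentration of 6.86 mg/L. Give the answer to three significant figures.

From 1/θ_c = Y·k·S/(K_s + S) − k_d: Y·k·S/(K_s+S) = 0.338 × 4.12 × 6.86 / (45.3 + 6.86) = 0.1831 d⁻¹.
Then 1/θ_c = μ − k_d = 0.1831 − 0.0430 = 0.1401 d⁻¹, giving θ_c = 7.135 d.

θ_c ≈ 7.14 d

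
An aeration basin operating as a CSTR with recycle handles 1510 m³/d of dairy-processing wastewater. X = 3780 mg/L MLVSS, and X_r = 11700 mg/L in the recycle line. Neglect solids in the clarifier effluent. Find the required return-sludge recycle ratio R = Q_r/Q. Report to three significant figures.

Solids balance on the clarifier gives (1+R)X = R·X_r, so R = X/(X_r − X) = 3780 / (11700 − 3780) = 0.4773.

R ≈ 0.477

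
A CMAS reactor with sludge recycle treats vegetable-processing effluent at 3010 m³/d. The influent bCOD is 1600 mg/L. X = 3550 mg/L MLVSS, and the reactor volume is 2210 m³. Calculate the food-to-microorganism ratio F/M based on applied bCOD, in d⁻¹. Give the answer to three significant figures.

F/M = Q·S₀ / (V·X) = 3010 × 1600 / (2210 × 3550) = 0.6139 g bCOD·(g VSS·d)⁻¹.

F/M ≈ 0.614 d⁻¹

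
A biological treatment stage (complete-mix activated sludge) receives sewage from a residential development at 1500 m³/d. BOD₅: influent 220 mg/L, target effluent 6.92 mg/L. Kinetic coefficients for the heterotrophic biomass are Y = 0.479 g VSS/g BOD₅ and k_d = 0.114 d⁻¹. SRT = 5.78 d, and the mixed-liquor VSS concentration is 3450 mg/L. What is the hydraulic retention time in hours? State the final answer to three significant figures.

τ ≈ 2.47 h

Rearranging the biomass balance for a CMAS with decay, V = Y·Q·ΔS·θ_c / [X·(1+k_d θ_c)] = 0.479 × 1500 × (220 − 6.92) × 5.78 / [3450 × (1 + 0.114 × 5.78)] = 8.85×10^5 / 5723 = 154.6 m³.
Hydraulic retention time τ = V/Q = 154.6 / 1500 = 0.1031 d = 2.474 h.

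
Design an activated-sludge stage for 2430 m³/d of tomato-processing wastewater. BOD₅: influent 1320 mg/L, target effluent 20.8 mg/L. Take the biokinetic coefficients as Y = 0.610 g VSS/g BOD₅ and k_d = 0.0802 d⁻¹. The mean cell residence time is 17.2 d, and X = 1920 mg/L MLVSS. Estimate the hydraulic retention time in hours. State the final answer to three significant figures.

τ ≈ 71.6 h

Steady-state biomass mass balance: V·X·(1 + k_d·θ_c) = Y·Q·(S₀ − S)·θ_c, so V = 0.610 × 2430 × (1320 − 20.8) × 17.2 / [1920 × (1 + 0.0802 × 17.2)] = 3.31×10^7 / 4569 = 7250 m³.
Hydraulic retention time τ = V/Q = 7250 / 2430 = 2.984 d = 71.61 h.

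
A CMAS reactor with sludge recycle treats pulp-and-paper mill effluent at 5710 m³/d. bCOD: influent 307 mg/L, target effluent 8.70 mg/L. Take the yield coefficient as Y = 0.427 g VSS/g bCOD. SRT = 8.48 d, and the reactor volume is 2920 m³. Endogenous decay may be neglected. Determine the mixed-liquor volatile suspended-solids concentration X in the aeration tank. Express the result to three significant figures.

X = Y·Q·ΔS·θ_c / V = 0.427 × 5710 × (307 − 8.70) × 8.48 / 2920 = 2112 mg/L.

X ≈ 2110 mg/L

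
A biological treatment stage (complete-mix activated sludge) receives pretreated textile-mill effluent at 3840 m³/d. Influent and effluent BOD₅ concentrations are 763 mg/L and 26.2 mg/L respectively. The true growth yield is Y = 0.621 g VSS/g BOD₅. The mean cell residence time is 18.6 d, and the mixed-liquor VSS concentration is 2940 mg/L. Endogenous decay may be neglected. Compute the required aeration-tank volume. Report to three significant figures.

With k_d = 0 the design equation reduces to V = Y Q (S₀−S) θ_c / X = 0.621 × 3840 × (763 − 26.2) × 18.6 / 2940 = 11116 m³.

V ≈ 11100 m³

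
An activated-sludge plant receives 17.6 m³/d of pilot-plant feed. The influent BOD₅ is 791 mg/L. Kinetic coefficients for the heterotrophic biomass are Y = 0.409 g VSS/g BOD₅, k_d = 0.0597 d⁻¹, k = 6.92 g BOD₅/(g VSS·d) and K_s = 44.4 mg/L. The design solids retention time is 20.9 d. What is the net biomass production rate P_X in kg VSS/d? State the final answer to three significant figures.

P_X ≈ 2.53 kg VSS/d

From the Monod/SRT balance for a CMAS, S = K_s·(1+k_d θ_c)/[θ_c·(Y k − k_d) − 1] = 44.4 × (1 + 0.0597 × 20.9) / [20.9 × (0.409 × 6.92 − 0.0597) − 1] = 99.80 / 56.91 = 1.754 mg/L.
Correct the yield for decay: Y_obs = Y/(1 + k_d θ_c) = 0.409 / (1 + 0.0597 × 20.9) = 0.409 / 2.248 = 0.1820.
Substrate removed = Q·(S₀ − S) = 17.6 m³/d × (791 − 1.75) g/m³ = 1.39×10^4 g/d = 13.89 kg/d.
So the net sludge growth is P_X = 0.1820 × 13.89 = 2.528 kg VSS/d.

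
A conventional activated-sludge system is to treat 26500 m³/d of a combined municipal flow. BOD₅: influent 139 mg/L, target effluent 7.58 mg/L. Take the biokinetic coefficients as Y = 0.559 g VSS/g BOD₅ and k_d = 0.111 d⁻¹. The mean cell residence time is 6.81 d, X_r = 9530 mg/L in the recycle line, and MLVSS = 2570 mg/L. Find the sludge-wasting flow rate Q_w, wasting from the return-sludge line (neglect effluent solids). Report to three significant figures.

Q_w ≈ 116 m³/d

From the SRT design equation V = Y Q (S₀−S) θ_c / [X (1 + k_d θ_c)] = 0.559 × 26500 × (139 − 7.58) × 6.81 / [2570 × (1 + 0.111 × 6.81)] = 1.33×10^7 / 4513 = 2938 m³.
Wasting from the return line (neglecting effluent solids): Q_w = V·X / (θ_c·X_r) = 2938 × 2570 / (6.81 × 9530) = 116.3 m³/d.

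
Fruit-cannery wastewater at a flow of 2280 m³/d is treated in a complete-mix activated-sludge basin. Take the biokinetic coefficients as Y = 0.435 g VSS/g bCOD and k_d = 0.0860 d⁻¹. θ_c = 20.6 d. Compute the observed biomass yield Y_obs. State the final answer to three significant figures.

Y_obs ≈ 0.157 g VSS/g bCOD

Y_obs = Y / (1 + k_d θ_c) = 0.435 / (1 + 0.0860 × 20.6) = 0.435 / 2.772 = 0.1569.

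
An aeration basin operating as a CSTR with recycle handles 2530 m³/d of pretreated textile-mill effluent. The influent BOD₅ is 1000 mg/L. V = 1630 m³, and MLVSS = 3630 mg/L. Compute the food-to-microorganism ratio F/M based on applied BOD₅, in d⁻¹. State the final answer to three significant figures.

F/M ≈ 0.428 d⁻¹

F/M = applied load / biomass = Q·S₀/(V·X) = 2530 × 1000 / (1630 × 3630) = 0.4276 d⁻¹.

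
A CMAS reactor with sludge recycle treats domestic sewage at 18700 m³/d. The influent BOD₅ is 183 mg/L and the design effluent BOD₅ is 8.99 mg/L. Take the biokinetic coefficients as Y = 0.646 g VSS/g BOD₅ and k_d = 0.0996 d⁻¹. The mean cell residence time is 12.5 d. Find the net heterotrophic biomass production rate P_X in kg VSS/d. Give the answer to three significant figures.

P_X ≈ 936 kg VSS/d

Y_obs = Y / (1 + k_d θ_c) = 0.646 / (1 + 0.0996 × 12.5) = 0.646 / 2.245 = 0.2878.
ΔS = 183 − 8.99 = 174.0 mg/L, so the substrate removal rate is 18700 × 174.0/1000 = 3254 kg BOD₅/d.
Net biomass production P_X = Y_obs × Q·(S₀ − S) = 0.2878 × 3254 = 936.3 kg VSS/d.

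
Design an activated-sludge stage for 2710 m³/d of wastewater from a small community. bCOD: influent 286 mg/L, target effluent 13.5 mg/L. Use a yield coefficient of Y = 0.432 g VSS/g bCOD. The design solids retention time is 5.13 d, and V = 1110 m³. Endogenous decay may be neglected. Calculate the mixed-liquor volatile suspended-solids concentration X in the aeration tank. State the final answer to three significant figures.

X = Y·Q·ΔS·θ_c / V = 0.432 × 2710 × (286 − 13.5) × 5.13 / 1110 = 1474 mg/L.

X ≈ 1470 mg/L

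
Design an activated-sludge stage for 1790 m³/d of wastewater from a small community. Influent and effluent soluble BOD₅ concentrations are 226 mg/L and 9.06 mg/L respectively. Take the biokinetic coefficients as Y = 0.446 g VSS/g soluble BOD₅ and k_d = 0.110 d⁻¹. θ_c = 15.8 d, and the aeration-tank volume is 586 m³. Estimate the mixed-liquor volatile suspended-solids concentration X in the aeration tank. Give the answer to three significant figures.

X = Y·Q·ΔS·θ_c / [V·(1 + k_d θ_c)] = 0.446 × 1790 × (226 − 9.06) × 15.8 / [586 × (1 + 0.110 × 15.8)] = 1706 mg/L.

X ≈ 1710 mg/L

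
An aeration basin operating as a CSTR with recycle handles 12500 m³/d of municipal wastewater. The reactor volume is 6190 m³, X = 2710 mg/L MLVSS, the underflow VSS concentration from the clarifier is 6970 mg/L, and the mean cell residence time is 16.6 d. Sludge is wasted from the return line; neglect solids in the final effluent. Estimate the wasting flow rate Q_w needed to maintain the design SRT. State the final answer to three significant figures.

Q_w ≈ 145 m³/d

Wasting from the return line (neglecting effluent solids): Q_w = V·X / (θ_c·X_r) = 6190 × 2710 / (16.6 × 6970) = 145.0 m³/d.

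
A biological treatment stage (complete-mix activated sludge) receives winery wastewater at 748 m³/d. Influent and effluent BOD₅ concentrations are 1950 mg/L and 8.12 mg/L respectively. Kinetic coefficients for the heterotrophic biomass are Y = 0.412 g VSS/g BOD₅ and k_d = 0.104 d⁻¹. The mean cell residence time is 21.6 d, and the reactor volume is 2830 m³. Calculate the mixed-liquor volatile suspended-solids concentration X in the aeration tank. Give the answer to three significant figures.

X ≈ 1410 mg/L

From V·X·(1 + k_d·θ_c) = Y·Q·(S₀ − S)·θ_c: X = 0.412 × 748 × (1950 − 8.12) × 21.6 / [2830 × (1 + 0.104 × 21.6)] = 1407 mg/L.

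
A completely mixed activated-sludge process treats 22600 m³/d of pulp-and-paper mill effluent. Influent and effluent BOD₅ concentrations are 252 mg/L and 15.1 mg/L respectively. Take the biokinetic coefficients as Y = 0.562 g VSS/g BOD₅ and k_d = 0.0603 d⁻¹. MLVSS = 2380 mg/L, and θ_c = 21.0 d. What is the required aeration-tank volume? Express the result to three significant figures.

V ≈ 11700 m³

From the SRT design equation V = Y Q (S₀−S) θ_c / [X (1 + k_d θ_c)] = 0.562 × 22600 × (252 − 15.1) × 21.0 / [2380 × (1 + 0.0603 × 21.0)] = 6.32×10^7 / 5394 = 11715 m³.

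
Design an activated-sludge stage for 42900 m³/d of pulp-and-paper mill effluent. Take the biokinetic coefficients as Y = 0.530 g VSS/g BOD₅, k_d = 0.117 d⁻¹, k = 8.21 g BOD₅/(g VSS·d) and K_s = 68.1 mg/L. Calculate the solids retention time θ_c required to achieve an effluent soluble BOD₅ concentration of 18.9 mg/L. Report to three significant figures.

From 1/θ_c = Y·k·S/(K_s + S) − k_d: Y·k·S/(K_s+S) = 0.530 × 8.21 × 18.9 / (68.1 + 18.9) = 0.9453 d⁻¹.
1/θ_c = 0.9453 − 0.117 = 0.8283 d⁻¹, so θ_c = 1.207 d.

θ_c ≈ 1.21 d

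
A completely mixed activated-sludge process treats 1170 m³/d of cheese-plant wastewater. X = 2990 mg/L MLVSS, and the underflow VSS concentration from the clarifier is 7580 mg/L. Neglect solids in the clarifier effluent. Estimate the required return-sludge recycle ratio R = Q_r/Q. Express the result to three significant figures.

R ≈ 0.651

Mass balance around the secondary clarifier (neglecting effluent solids): R = X / (X_r − X) = 2990 / (7580 − 2990) = 0.6514.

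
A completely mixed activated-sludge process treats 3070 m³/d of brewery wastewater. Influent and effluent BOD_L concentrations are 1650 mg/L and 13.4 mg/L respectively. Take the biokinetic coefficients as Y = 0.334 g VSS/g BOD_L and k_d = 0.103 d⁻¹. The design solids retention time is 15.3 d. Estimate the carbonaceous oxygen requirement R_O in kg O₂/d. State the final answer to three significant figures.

The observed yield is Y_obs = Y/(1 + k_d·θ_c) = 0.334 / (1 + 0.103 × 15.3) = 0.334 / 2.576 = 0.1297 g VSS per g BOD_L removed.
Mass of BOD_L removed per day: Q(S₀ − S) = 3070 × 1637 g/m³ = 5024 kg/d.
P_X = Y_obs·Q·(S₀ − S) = 0.1297 × 5024 = 651.5 kg VSS/d.
R_O = Q·ΔS − 1.42 P_X = 5024 − 925.1 = 4099 kg O₂/d.

R_O ≈ 4100 kg O₂/d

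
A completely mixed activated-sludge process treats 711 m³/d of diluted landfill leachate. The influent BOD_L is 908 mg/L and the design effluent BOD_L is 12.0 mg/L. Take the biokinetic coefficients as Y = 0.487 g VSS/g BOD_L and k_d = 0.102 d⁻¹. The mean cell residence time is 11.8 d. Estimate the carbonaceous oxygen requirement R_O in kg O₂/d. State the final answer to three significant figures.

R_O ≈ 437 kg O₂/d

Observed yield with endogenous decay: Y_obs = Y / (1 + k_d·θ_c) = 0.487 / (1 + 0.102 × 11.8) = 0.487 / 2.204 = 0.2210 g VSS/g BOD_L.
ΔS = 908 − 12.0 = 896.0 mg/L, so the substrate removal rate is 711 × 896.0/1000 = 637.1 kg BOD_L/d.
Biomass synthesised: P_X = Y_obs × 637.1 = 140.8 kg VSS/d.
R_O = Q·(S₀ − S) − 1.42·P_X = 637.1 − 1.42 × 140.8 = 437.1 kg O₂/d.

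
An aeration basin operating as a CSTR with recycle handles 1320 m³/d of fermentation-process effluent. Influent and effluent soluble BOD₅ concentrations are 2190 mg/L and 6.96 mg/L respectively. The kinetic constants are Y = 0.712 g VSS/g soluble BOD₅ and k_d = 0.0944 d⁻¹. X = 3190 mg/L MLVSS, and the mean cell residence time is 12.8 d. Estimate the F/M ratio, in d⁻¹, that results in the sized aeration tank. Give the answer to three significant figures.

From the SRT design equation V = Y Q (S₀−S) θ_c / [X (1 + k_d θ_c)] = 0.712 × 1320 × (2190 − 6.96) × 12.8 / [3190 × (1 + 0.0944 × 12.8)] = 2.63×10^7 / 7045 = 3728 m³.
Food-to-microorganism ratio F/M = Q S₀ / (V X) = 1320 × 2190 / (3728 × 3190) = 0.2431 d⁻¹.

F/M ≈ 0.243 d⁻¹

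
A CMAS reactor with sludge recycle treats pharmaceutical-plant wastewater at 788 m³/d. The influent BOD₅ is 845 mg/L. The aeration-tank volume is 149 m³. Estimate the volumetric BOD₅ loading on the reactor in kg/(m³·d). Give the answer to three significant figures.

L_v = Q S₀ / V = 788 × 845 × 10⁻³ / 149.0 = 4.469 kg/(m³·d).

L_v ≈ 4.47 kg BOD₅/(m³·d)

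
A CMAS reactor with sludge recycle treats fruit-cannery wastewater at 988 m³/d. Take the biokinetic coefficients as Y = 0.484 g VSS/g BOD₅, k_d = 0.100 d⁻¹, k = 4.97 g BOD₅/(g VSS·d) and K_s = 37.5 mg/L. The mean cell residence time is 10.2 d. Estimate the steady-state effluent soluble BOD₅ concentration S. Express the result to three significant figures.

S ≈ 3.36 mg/L

For a completely mixed reactor with recycle the Lawrence–McCarty relation gives S = K_s·(1 + k_d·θ_c) / [θ_c·(Y·k − k_d) − 1] = 37.5 × (1 + 0.100 × 10.2) / [10.2 × (0.484 × 4.97 − 0.100) − 1] = 75.75 / 22.52 = 3.364 mg/L.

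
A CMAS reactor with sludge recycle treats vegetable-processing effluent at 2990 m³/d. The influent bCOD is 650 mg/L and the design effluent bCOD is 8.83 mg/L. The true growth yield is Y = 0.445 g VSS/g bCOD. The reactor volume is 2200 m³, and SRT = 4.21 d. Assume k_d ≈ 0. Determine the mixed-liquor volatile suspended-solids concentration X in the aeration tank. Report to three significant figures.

X ≈ 1630 mg/L

From V·X = Y·Q·(S₀ − S)·θ_c (decay neglected): X = 0.445 × 2990 × (650 − 8.83) × 4.21 / 2200 = 1633 mg/L.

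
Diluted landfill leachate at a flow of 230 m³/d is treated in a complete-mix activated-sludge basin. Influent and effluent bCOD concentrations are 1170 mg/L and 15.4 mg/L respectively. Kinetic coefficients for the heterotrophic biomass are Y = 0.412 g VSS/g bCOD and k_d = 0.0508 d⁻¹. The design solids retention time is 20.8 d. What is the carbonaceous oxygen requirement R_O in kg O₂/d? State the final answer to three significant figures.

Y_obs = Y / (1 + k_d θ_c) = 0.412 / (1 + 0.0508 × 20.8) = 0.412 / 2.057 = 0.2003.
Q·(S₀ − S) = 230 × (1170 − 15.4) × 10⁻³ = 265.6 kg/d removed.
Biomass synthesised: P_X = Y_obs × 265.6 = 53.20 kg VSS/d.
Carbonaceous O₂ demand = substrate oxidised − cell-mass equivalent = 265.6 − 1.42 × 53.20 = 190.0 kg O₂/d.

R_O ≈ 190 kg O₂/d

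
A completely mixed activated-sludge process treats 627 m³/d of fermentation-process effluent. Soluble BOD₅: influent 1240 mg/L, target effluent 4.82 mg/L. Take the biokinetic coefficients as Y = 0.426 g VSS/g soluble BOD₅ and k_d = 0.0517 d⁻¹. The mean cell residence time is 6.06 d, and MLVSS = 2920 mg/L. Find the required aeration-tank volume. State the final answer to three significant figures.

Steady-state biomass mass balance: V·X·(1 + k_d·θ_c) = Y·Q·(S₀ − S)·θ_c, so V = 0.426 × 627 × (1240 − 4.82) × 6.06 / [2920 × (1 + 0.0517 × 6.06)] = 2×10^6 / 3835 = 521.4 m³.

V ≈ 521 m³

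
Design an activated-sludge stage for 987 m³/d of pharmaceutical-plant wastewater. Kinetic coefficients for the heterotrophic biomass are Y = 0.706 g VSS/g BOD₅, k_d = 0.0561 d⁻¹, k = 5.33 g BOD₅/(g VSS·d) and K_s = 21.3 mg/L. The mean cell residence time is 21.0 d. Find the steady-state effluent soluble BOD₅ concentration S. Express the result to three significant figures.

For a completely mixed reactor with recycle the Lawrence–McCarty relation gives S = K_s·(1 + k_d·θ_c) / [θ_c·(Y·k − k_d) − 1] = 21.3 × (1 + 0.0561 × 21.0) / [21.0 × (0.706 × 5.33 − 0.0561) − 1] = 46.39 / 76.84 = 0.6037 mg/L.

S ≈ 0.604 mg/L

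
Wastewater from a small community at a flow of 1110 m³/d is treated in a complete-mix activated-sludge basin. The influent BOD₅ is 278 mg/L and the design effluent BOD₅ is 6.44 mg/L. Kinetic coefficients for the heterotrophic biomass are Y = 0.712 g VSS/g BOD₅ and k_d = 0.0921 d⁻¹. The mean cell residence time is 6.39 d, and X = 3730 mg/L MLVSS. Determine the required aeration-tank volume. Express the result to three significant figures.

From the SRT design equation V = Y Q (S₀−S) θ_c / [X (1 + k_d θ_c)] = 0.712 × 1110 × (278 − 6.44) × 6.39 / [3730 × (1 + 0.0921 × 6.39)] = 1.37×10^6 / 5925 = 231.5 m³.

V ≈ 231 m³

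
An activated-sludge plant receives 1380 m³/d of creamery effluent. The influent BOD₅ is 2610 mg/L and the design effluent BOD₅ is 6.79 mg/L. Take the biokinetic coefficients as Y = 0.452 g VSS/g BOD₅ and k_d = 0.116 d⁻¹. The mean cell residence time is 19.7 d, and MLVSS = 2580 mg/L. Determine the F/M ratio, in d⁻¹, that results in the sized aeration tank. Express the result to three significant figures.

Steady-state biomass mass balance: V·X·(1 + k_d·θ_c) = Y·Q·(S₀ − S)·θ_c, so V = 0.452 × 1380 × (2610 − 6.79) × 19.7 / [2580 × (1 + 0.116 × 19.7)] = 3.2×10^7 / 8476 = 3774 m³.
Food-to-microorganism ratio F/M = Q S₀ / (V X) = 1380 × 2610 / (3774 × 2580) = 0.3699 d⁻¹.

F/M ≈ 0.370 d⁻¹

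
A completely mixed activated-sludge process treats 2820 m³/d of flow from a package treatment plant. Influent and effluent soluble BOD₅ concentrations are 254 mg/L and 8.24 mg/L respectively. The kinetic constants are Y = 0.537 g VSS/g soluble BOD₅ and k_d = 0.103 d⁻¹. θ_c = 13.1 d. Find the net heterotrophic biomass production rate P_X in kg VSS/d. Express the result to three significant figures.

P_X ≈ 158 kg VSS/d

Correct the yield for decay: Y_obs = Y/(1 + k_d θ_c) = 0.537 / (1 + 0.103 × 13.1) = 0.537 / 2.349 = 0.2286.
ΔS = 254 − 8.24 = 245.8 mg/L, so the substrate removal rate is 2820 × 245.8/1000 = 693.0 kg soluble BOD₅/d.
Biomass produced: P_X = Y_obs·Q·ΔS = 0.2286 × 693.0 ≈ 158.4 kg VSS/d.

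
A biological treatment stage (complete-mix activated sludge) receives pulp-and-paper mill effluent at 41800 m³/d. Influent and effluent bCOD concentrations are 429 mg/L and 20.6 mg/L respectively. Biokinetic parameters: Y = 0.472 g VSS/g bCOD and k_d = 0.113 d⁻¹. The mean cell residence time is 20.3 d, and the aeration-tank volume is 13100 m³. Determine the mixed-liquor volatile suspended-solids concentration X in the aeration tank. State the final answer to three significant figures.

X ≈ 3790 mg/L

X = Y·Q·ΔS·θ_c / [V·(1 + k_d θ_c)] = 0.472 × 41800 × (429 − 20.6) × 20.3 / [13100 × (1 + 0.113 × 20.3)] = 3791 mg/L.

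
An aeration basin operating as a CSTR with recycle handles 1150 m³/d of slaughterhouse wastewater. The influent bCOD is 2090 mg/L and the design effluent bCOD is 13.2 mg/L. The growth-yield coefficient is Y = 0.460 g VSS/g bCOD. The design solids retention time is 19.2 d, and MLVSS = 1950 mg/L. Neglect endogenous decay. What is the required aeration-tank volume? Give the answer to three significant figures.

With k_d = 0 the design equation reduces to V = Y Q (S₀−S) θ_c / X = 0.460 × 1150 × (2090 − 13.2) × 19.2 / 1950 = 10817 m³.

V ≈ 10800 m³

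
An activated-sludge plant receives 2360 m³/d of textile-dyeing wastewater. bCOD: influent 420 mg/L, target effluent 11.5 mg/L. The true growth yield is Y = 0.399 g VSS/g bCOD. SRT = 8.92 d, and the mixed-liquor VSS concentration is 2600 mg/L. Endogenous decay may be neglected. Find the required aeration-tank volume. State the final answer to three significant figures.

V ≈ 1320 m³

V·X = Y·Q·ΔS·θ_c gives V = 0.399 × 2360 × (420 − 11.5) × 8.92 / 2600 = 1320 m³.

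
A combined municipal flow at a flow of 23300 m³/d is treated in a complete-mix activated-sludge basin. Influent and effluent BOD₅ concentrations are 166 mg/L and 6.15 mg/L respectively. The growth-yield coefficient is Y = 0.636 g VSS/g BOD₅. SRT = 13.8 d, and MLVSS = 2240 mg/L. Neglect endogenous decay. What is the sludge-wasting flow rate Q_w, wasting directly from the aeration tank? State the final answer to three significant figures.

V·X = Y·Q·ΔS·θ_c gives V = 0.636 × 23300 × (166 − 6.15) × 13.8 / 2240 = 14593 m³.
With mixed-liquor wasting, θ_c = V/Q_w, so Q_w = V/θ_c = 14593/13.8 = 1057 m³/d.

Q_w ≈ 1060 m³/d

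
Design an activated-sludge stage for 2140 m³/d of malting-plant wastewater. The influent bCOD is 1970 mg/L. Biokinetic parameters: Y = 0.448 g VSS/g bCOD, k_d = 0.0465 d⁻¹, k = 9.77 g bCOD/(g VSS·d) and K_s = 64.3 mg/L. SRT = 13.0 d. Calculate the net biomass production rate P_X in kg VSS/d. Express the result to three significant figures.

For a completely mixed reactor with recycle the Lawrence–McCarty relation gives S = K_s·(1 + k_d·θ_c) / [θ_c·(Y·k − k_d) − 1] = 64.3 × (1 + 0.0465 × 13.0) / [13.0 × (0.448 × 9.77 − 0.0465) − 1] = 103.2 / 55.30 = 1.866 mg/L.
The observed yield is Y_obs = Y/(1 + k_d·θ_c) = 0.448 / (1 + 0.0465 × 13.0) = 0.448 / 1.605 = 0.2792 g VSS per g bCOD removed.
Q·(S₀ − S) = 2140 × (1970 − 1.87) × 10⁻³ = 4212 kg/d removed.
Biomass produced: P_X = Y_obs·Q·ΔS = 0.2792 × 4212 ≈ 1176 kg VSS/d.

P_X ≈ 1180 kg VSS/d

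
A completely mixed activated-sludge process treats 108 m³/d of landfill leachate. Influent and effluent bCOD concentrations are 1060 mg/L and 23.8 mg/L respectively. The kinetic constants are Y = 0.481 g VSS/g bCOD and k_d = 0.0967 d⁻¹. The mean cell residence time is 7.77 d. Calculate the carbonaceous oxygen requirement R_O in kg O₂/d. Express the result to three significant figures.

The observed yield is Y_obs = Y/(1 + k_d·θ_c) = 0.481 / (1 + 0.0967 × 7.77) = 0.481 / 1.751 = 0.2746 g VSS per g bCOD removed.
ΔS = 1060 − 23.8 = 1036 mg/L, so the substrate removal rate is 108 × 1036/1000 = 111.9 kg bCOD/d.
P_X = Y_obs·Q·(S₀ − S) = 0.2746 × 111.9 = 30.74 kg VSS/d.
R_O = Q·ΔS − 1.42 P_X = 111.9 − 43.64 = 68.27 kg O₂/d.

R_O ≈ 68.3 kg O₂/d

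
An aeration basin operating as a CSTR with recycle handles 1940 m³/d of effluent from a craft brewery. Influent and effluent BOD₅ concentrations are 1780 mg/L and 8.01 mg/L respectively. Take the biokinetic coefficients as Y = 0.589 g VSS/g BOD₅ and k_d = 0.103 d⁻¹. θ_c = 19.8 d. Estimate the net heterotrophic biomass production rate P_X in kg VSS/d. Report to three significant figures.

The observed yield is Y_obs = Y/(1 + k_d·θ_c) = 0.589 / (1 + 0.103 × 19.8) = 0.589 / 3.039 = 0.1938 g VSS per g BOD₅ removed.
ΔS = 1780 − 8.01 = 1772 mg/L, so the substrate removal rate is 1940 × 1772/1000 = 3438 kg BOD₅/d.
Net biomass production P_X = Y_obs × Q·(S₀ − S) = 0.1938 × 3438 = 666.2 kg VSS/d.

P_X ≈ 666 kg VSS/d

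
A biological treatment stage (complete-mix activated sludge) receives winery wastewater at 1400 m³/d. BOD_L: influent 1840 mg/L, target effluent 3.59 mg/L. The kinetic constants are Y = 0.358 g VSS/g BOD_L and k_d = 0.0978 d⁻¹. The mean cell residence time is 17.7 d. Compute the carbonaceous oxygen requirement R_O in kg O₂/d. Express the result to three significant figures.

R_O ≈ 2090 kg O₂/d

Y_obs = Y / (1 + k_d θ_c) = 0.358 / (1 + 0.0978 × 17.7) = 0.358 / 2.731 = 0.1311.
ΔS = 1840 − 3.59 = 1836 mg/L, so the substrate removal rate is 1400 × 1836/1000 = 2571 kg BOD_L/d.
Biomass synthesised: P_X = Y_obs × 2571 = 337.0 kg VSS/d.
R_O = Q·(S₀ − S) − 1.42·P_X = 2571 − 1.42 × 337.0 = 2092 kg O₂/d.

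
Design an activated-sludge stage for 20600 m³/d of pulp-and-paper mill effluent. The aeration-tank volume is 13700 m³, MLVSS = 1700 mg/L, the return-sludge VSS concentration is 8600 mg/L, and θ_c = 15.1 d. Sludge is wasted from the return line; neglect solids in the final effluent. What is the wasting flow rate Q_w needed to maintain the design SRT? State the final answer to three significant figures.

Q_w ≈ 179 m³/d

θ_c = V·X/(Q_w·X_r) when wasting from the recycle, so Q_w = V·X/(θ_c·X_r) = 13700 × 1700 / (15.1 × 8600) = 179.3 m³/d.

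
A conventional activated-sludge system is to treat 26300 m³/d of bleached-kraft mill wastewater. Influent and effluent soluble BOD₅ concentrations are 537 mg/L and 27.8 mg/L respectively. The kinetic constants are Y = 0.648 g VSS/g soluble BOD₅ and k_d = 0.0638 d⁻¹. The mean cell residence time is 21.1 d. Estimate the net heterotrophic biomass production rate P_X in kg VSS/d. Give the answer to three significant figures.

Observed yield with endogenous decay: Y_obs = Y / (1 + k_d·θ_c) = 0.648 / (1 + 0.0638 × 21.1) = 0.648 / 2.346 = 0.2762 g VSS/g soluble BOD₅.
Q·(S₀ − S) = 26300 × (537 − 27.8) × 10⁻³ = 13392 kg/d removed.
Biomass produced: P_X = Y_obs·Q·ΔS = 0.2762 × 13392 ≈ 3699 kg VSS/d.

P_X ≈ 3700 kg VSS/d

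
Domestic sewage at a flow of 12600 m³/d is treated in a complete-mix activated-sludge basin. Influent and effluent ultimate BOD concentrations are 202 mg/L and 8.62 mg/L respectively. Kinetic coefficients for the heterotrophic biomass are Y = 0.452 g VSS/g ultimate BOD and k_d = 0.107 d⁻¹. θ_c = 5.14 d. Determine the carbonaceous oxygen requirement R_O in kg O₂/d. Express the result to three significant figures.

Y_obs = Y / (1 + k_d θ_c) = 0.452 / (1 + 0.107 × 5.14) = 0.452 / 1.550 = 0.2916.
Mass of ultimate BOD removed per day: Q(S₀ − S) = 12600 × 193.4 g/m³ = 2437 kg/d.
Net sludge production P_X = 0.2916 × 2437 = 710.5 kg VSS/d.
Carbonaceous O₂ demand = substrate oxidised − cell-mass equivalent = 2437 − 1.42 × 710.5 = 1428 kg O₂/d.

R_O ≈ 1430 kg O₂/d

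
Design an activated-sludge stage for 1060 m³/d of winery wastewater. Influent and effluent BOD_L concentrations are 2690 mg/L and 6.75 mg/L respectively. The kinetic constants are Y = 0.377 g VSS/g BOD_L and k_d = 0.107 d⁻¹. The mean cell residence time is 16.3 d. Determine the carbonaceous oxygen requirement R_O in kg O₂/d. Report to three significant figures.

R_O ≈ 2290 kg O₂/d

Correct the yield for decay: Y_obs = Y/(1 + k_d θ_c) = 0.377 / (1 + 0.107 × 16.3) = 0.377 / 2.744 = 0.1374.
ΔS = 2690 − 6.75 = 2683 mg/L, so the substrate removal rate is 1060 × 2683/1000 = 2844 kg BOD_L/d.
Net sludge production P_X = 0.1374 × 2844 = 390.8 kg VSS/d.
Carbonaceous O₂ demand = substrate oxidised − cell-mass equivalent = 2844 − 1.42 × 390.8 = 2289 kg O₂/d.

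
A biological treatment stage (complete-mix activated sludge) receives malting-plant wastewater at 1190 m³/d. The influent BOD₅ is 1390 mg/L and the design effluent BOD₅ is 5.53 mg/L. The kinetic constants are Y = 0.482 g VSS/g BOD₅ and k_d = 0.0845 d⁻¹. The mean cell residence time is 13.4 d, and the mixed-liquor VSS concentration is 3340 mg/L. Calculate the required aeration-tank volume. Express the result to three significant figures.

V ≈ 1490 m³

Rearranging the biomass balance for a CMAS with decay, V = Y·Q·ΔS·θ_c / [X·(1+k_d θ_c)] = 0.482 × 1190 × (1390 − 5.53) × 13.4 / [3340 × (1 + 0.0845 × 13.4)] = 1.06×10^7 / 7122 = 1494 m³.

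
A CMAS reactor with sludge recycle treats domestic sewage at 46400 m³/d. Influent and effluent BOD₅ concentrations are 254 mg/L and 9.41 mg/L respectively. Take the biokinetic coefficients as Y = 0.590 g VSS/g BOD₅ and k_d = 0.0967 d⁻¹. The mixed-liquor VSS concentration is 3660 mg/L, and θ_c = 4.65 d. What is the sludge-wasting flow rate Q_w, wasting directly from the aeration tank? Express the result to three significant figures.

Q_w ≈ 1260 m³/d

Rearranging the biomass balance for a CMAS with decay, V = Y·Q·ΔS·θ_c / [X·(1+k_d θ_c)] = 0.590 × 46400 × (254 − 9.41) × 4.65 / [3660 × (1 + 0.0967 × 4.65)] = 3.11×10^7 / 5306 = 5868 m³.
With mixed-liquor wasting, θ_c = V/Q_w, so Q_w = V/θ_c = 5868/4.65 = 1262 m³/d.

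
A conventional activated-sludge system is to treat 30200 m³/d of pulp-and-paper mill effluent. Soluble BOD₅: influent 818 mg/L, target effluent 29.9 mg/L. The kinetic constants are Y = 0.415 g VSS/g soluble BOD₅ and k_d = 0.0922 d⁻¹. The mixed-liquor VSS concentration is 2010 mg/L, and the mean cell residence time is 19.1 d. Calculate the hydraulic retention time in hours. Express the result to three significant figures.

τ ≈ 27.0 h

Rearranging the biomass balance for a CMAS with decay, V = Y·Q·ΔS·θ_c / [X·(1+k_d θ_c)] = 0.415 × 30200 × (818 − 29.9) × 19.1 / [2010 × (1 + 0.0922 × 19.1)] = 1.89×10^8 / 5550 = 33994 m³.
τ = V/Q = 33994/30200 = 1.126 d, or 27.02 h.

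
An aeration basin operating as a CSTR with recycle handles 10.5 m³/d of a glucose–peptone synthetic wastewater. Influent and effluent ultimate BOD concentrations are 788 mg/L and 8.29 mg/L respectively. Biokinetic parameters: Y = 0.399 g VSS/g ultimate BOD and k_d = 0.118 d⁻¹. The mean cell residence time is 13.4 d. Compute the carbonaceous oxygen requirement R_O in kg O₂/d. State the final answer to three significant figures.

R_O ≈ 6.39 kg O₂/d

Correct the yield for decay: Y_obs = Y/(1 + k_d θ_c) = 0.399 / (1 + 0.118 × 13.4) = 0.399 / 2.581 = 0.1546.
Substrate removed = Q·(S₀ − S) = 10.5 m³/d × (788 − 8.29) g/m³ = 8.19×10^3 g/d = 8.187 kg/d.
Biomass synthesised: P_X = Y_obs × 8.187 = 1.266 kg VSS/d.
R_O = Q·ΔS − 1.42 P_X = 8.187 − 1.797 = 6.390 kg O₂/d.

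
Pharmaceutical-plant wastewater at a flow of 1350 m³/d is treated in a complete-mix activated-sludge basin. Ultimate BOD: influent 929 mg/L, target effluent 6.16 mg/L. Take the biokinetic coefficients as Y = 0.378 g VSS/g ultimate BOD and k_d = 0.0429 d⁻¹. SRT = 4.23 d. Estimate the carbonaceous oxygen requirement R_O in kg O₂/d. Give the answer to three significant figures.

R_O ≈ 680 kg O₂/d

Correct the yield for decay: Y_obs = Y/(1 + k_d θ_c) = 0.378 / (1 + 0.0429 × 4.23) = 0.378 / 1.181 = 0.3199.
Substrate removed = Q·(S₀ − S) = 1350 m³/d × (929 − 6.16) g/m³ = 1.25×10^6 g/d = 1246 kg/d.
Net sludge production P_X = 0.3199 × 1246 = 398.6 kg VSS/d.
Carbonaceous O₂ demand = substrate oxidised − cell-mass equivalent = 1246 − 1.42 × 398.6 = 679.8 kg O₂/d.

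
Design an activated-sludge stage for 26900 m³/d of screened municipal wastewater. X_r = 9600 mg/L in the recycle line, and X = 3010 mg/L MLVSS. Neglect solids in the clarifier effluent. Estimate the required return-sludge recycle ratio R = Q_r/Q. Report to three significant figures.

R = Q_r/Q = X/(X_r − X) = 3010 / (9600 − 3010) = 0.4568.

R ≈ 0.457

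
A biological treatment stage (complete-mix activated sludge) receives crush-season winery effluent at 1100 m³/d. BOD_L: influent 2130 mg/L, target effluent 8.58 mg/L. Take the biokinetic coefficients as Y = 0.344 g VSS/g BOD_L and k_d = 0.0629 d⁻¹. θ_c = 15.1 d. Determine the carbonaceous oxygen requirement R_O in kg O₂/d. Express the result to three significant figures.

The observed yield is Y_obs = Y/(1 + k_d·θ_c) = 0.344 / (1 + 0.0629 × 15.1) = 0.344 / 1.950 = 0.1764 g VSS per g BOD_L removed.
ΔS = 2130 − 8.58 = 2121 mg/L, so the substrate removal rate is 1100 × 2121/1000 = 2334 kg BOD_L/d.
Net sludge production P_X = 0.1764 × 2334 = 411.7 kg VSS/d.
R_O = Q·(S₀ − S) − 1.42·P_X = 2334 − 1.42 × 411.7 = 1749 kg O₂/d.

R_O ≈ 1750 kg O₂/d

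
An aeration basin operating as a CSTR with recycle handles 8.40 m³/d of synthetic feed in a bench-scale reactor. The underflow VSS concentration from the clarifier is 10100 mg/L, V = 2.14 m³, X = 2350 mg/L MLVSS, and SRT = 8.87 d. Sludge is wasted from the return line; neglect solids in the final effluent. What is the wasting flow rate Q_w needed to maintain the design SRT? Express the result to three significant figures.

Q_w ≈ 0.0561 m³/d

Wasting from the return line (neglecting effluent solids): Q_w = V·X / (θ_c·X_r) = 2.140 × 2350 / (8.87 × 10100) = 0.05614 m³/d.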